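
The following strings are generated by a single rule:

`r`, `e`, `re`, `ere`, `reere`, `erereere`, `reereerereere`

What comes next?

erereerereereerereere

From term 3 onward, concatenate the second-to-last term with the last: r·e = re, e·re = ere, …
Continuing: erereere · reereerereere gives term 8.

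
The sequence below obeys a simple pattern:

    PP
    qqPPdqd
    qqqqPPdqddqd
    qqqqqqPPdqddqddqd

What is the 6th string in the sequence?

qqqqqqqqqqPPdqddqddqddqddqd

Each term wraps the previous one in qq on the left and dqd on the right.
From qqqqqqPPdqddqddqd, 2 further steps: qqqqqqPPdqddqddqd → qqqqqqqqPPdqddqddqddqd → (answer).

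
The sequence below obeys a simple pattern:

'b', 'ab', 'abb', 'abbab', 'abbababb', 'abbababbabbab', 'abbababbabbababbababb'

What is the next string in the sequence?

Each term (from the third on) is the previous term followed by the one before it: term 3 = ab·b = abb.
The next term joins abbababbabbababbababb and abbababbabbab.

abbababbabbababbababbabbababbabbab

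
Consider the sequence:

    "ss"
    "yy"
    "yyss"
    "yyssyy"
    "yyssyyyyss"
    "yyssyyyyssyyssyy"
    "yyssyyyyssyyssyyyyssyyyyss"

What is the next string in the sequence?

yyssyyyyssyyssyyyyssyyyyssyyssyyyyssyyssyy

From term 3 onward, concatenate the last term with the second-to-last: yy·ss = yyss, yyss·yy = yyssyy, …
Continuing: yyssyyyyssyyssyyyyssyyyyss · yyssyyyyssyyssyy gives term 8.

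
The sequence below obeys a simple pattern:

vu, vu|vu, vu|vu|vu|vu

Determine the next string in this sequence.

s(k+1) = s(k)·|·s(k) — each term doubles the last with '|' between the halves.
Doubling vu|vu|vu|vu with '|' between the halves:

vu|vu|vu|vu|vu|vu|vu|vu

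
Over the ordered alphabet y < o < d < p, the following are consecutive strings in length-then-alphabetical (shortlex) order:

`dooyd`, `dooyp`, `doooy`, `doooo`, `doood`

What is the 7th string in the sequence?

doody

Advancing 2 positions from doood through doood → dooop reaches term 7.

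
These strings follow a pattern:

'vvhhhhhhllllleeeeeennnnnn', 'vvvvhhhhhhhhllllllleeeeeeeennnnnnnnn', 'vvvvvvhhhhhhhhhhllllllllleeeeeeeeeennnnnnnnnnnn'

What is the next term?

The n-th term is 2n-2 v's then 2n+2 h's then 2n+1 l's then 2n+2 e's then 3n n's, where the shown terms are n = 2, 3, 4.
For the next term, n = 5, so the run lengths are 8, 12, 11, 12, 15.

vvvvvvvvhhhhhhhhhhhhllllllllllleeeeeeeeeeeennnnnnnnnnnnnnn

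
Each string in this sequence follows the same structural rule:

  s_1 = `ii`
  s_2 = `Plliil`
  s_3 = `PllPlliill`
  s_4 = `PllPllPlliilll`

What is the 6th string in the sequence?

s(k+1) = Pll·s(k)·l, so each term gains Pll as a prefix and l as a suffix.
From PllPllPlliilll, 2 further steps: PllPllPlliilll → PllPllPllPlliillll → (answer).

PllPllPllPllPlliilllll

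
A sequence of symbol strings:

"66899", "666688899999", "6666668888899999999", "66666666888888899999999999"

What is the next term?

666666666688888888899999999999999

Each string has the form 6^{2n} 8^{2n-1} 9^{3n-1} (n = 1, 2, …).
At n = 5 the blocks have lengths 10, 9, 14.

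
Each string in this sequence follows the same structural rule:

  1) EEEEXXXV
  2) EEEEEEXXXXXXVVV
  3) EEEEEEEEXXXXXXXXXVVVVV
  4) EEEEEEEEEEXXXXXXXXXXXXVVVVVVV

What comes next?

Reading off run lengths: E runs 4, 6, 8, 10; X runs 3, 6, 9, 12; V runs 1, 3, 5, 7 — each is linear in n (n = 1, 2, …).
For the next term, n = 5, so the run lengths are 12, 15, 9.

EEEEEEEEEEEEXXXXXXXXXXXXXXXVVVVVVVVV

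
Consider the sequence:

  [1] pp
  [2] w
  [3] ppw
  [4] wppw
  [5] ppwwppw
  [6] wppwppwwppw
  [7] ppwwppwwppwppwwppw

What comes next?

This is a Fibonacci-style word recurrence s(k) = s(k−2)·s(k−1): e.g. pp·w = ppw.
Continuing: wppwppwwppw · ppwwppwwppwppwwppw gives term 8.

wppwppwwppwppwwppwwppwppwwppw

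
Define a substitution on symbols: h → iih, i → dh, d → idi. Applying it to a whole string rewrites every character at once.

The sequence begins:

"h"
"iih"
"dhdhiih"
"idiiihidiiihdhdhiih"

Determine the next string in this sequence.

Applying the rule to each of the 19 symbols of idiiihidiiihdhdhiih gives the pieces dh idi dh dh dh iih dh idi dh dh dh iih idi iih idi iih dh dh iih, which concatenate to the answer.

dhididhdhdhiihdhididhdhdhiihidiiihidiiihdhdhiih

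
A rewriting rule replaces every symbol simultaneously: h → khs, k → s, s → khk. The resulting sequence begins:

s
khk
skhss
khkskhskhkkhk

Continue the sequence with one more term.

Rewriting the 13 symbols of khkskhskhkkhk one by one yields s khs s khk s khs khk s khs s s khs s; concatenated:

skhsskhkskhskhkskhssskhss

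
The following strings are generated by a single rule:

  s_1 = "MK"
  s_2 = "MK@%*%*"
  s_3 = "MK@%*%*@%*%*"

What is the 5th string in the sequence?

MK@%*%*@%*%*@%*%*@%*%*

The strings grow by a fixed suffix @%*%* each time.
From MK@%*%*@%*%*, 2 further steps: MK@%*%*@%*%* → MK@%*%*@%*%*@%*%* → (answer).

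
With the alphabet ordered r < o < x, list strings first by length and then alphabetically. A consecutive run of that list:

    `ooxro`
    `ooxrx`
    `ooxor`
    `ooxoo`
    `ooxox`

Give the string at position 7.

Stepping forward 2 times from ooxox: ooxox → ooxxr, then the target.

ooxxo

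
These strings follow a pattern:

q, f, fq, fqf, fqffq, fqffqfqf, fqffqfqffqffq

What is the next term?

fqffqfqffqffqfqffqfqf

From term 3 onward, concatenate the last term with the second-to-last: f·q = fq, fq·f = fqf, …
So term 8 is fqffqfqffqffq·fqffqfqf.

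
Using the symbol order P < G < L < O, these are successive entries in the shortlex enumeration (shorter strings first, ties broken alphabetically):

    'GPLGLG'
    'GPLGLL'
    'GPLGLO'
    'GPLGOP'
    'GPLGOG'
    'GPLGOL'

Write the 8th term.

Continuing the enumeration 2 steps past GPLGOL: GPLGOL → GPLGOO → (answer).

GPLLPP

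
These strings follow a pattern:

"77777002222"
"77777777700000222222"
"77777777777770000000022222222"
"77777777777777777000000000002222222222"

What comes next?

Each string has the form 7^{4n+1} 0^{3n-1} 2^{2n+2} (n = 1, 2, …).
At n = 5 the blocks have lengths 21, 14, 12.

77777777777777777777700000000000000222222222222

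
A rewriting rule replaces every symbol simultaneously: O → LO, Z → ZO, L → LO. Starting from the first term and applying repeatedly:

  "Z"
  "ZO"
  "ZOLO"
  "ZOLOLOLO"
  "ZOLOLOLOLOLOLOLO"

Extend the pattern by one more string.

Rewriting the 16 symbols of ZOLOLOLOLOLOLOLO one by one yields ZO LO LO LO LO LO LO LO LO LO LO LO LO LO LO LO; concatenated:

ZOLOLOLOLOLOLOLOLOLOLOLOLOLOLOLO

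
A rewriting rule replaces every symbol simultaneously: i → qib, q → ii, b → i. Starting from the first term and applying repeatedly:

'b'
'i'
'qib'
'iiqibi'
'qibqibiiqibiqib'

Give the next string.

φ(qibqibiiqibiqib) expands symbol-by-symbol to ii qib i ii qib i qib qib ii qib i qib ii qib i; joining the 15 pieces gives the next term.

iiqibiiiqibiqibqibiiqibiqibiiqibi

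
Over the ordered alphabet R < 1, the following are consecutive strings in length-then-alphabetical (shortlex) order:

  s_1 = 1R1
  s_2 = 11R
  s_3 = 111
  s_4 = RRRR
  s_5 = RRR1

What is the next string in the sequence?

RR1R

Treat RRR1 as a base-2 numeral over the given alphabet and add one, carrying through any trailing 1's.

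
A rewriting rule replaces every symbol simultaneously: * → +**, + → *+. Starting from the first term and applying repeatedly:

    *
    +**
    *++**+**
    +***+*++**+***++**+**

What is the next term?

*++**+**+***++***+*++**+***++**+**+***+*++**+***++**+**

φ(+***+*++**+***++**+**) expands symbol-by-symbol to *+ +** +** +** *+ +** *+ *+ +** +** *+ +** +** +** *+ *+ +** +** *+ +** +**; joining the 21 pieces gives the next term.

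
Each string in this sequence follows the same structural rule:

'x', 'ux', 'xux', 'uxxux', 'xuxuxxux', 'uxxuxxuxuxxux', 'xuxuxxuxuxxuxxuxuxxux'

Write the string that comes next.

uxxuxxuxuxxuxxuxuxxuxuxxuxxuxuxxux

Each term (from the third on) is the two preceding terms concatenated in order: term 3 = x·ux = xux.
Continuing: uxxuxxuxuxxux · xuxuxxuxuxxuxxuxuxxux gives term 8.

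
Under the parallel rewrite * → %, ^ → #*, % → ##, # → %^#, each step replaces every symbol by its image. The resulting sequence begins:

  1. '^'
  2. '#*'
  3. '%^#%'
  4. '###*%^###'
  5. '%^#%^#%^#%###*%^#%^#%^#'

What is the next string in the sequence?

###*%^####*%^####*%^###%^#%^#%^#%###*%^####*%^####*%^#

Applying the rule to each of the 23 symbols of %^#%^#%^#%###*%^#%^#%^# gives the pieces ## #* %^# ## #* %^# ## #* %^# ## %^# %^# %^# % ## #* %^# ## #* %^# ## #* %^#, which concatenate to the answer.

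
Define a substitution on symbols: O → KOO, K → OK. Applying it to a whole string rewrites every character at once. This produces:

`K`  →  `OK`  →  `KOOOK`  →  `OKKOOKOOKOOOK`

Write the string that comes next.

Applying the rule to each of the 13 symbols of OKKOOKOOKOOOK gives the pieces KOO OK OK KOO KOO OK KOO KOO OK KOO KOO KOO OK, which concatenate to the answer.

KOOOKOKKOOKOOOKKOOKOOOKKOOKOOKOOOK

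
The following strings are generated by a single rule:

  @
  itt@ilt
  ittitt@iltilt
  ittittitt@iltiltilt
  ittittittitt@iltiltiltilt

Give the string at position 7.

ittittittittittitt@iltiltiltiltiltilt

Each term wraps the previous one in itt on the left and ilt on the right.
From ittittittitt@iltiltiltilt, 2 further steps: ittittittitt@iltiltiltilt → ittittittittitt@iltiltiltiltilt → (answer).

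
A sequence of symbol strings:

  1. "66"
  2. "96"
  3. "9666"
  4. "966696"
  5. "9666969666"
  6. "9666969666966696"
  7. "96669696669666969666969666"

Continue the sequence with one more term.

This is a Fibonacci-style word recurrence s(k) = s(k−1)·s(k−2): e.g. 96·66 = 9666.
Continuing: 96669696669666969666969666 · 9666969666966696 gives term 8.

966696966696669696669696669666969666966696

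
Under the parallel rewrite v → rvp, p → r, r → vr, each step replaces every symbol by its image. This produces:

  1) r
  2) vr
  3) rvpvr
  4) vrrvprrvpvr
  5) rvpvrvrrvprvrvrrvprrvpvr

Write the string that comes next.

Applying the rule to each of the 24 symbols of rvpvrvrrvprvrvrrvprrvpvr gives the pieces vr rvp r rvp vr rvp vr vr rvp r vr rvp vr rvp vr vr rvp r vr vr rvp r rvp vr, which concatenate to the answer.

vrrvprrvpvrrvpvrvrrvprvrrvpvrrvpvrvrrvprvrvrrvprrvpvr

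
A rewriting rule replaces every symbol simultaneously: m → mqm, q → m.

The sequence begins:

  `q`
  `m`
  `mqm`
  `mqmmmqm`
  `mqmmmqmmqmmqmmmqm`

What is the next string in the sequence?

Replace each of the 17 characters of mqmmmqmmqmmqmmmqm in place — mqm m mqm mqm mqm m mqm mqm m mqm mqm m mqm mqm mqm m mqm — and concatenate.

mqmmmqmmqmmqmmmqmmqmmmqmmqmmmqmmqmmqmmmqm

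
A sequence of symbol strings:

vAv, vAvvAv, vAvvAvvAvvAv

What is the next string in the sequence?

Each string is two copies of the previous one concatenated.
Doubling vAvvAvvAvvAv:

vAvvAvvAvvAvvAvvAvvAvvAv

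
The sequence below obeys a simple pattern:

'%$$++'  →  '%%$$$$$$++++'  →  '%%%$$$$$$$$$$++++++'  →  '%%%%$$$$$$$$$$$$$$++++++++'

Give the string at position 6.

%%%%%%$$$$$$$$$$$$$$$$$$$$$$++++++++++++

The n-th term is n %'s then 4n-2 $'s then 2n +'s (n = 1, 2, …).
For term 6, n = 6, so the run lengths are 6, 22, 12.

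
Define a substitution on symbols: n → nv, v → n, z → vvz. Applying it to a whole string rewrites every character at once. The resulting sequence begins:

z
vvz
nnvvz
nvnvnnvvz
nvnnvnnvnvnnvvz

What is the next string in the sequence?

Rewriting the 15 symbols of nvnnvnnvnvnnvvz one by one yields nv n nv nv n nv nv n nv n nv nv n n vvz; concatenated:

nvnnvnvnnvnvnnvnnvnvnnvvz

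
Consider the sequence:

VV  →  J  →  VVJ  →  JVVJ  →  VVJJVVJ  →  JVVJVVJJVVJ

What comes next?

VVJJVVJJVVJVVJJVVJ

This is a Fibonacci-style word recurrence s(k) = s(k−2)·s(k−1): e.g. VV·J = VVJ.
The next term joins VVJJVVJ and JVVJVVJJVVJ.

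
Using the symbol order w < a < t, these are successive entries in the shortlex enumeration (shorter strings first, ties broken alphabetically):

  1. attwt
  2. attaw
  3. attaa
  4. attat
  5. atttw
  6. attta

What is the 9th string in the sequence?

twwwa

Advancing 3 positions from attta through attta → atttt → twwww reaches term 9.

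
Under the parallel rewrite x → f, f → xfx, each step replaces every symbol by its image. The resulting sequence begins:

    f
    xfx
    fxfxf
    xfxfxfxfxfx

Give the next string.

Expanding xfxfxfxfxfx: x→f, f→xfx, x→f, f→xfx, x→f, f→xfx, x→f, f→xfx, x→f, f→xfx, x→f. Concatenated: f xfx f xfx f xfx f xfx f xfx f.

fxfxfxfxfxfxfxfxfxfxf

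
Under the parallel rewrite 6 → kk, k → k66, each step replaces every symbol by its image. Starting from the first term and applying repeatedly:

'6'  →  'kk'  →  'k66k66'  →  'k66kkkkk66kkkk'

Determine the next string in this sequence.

φ(k66kkkkk66kkkk) expands symbol-by-symbol to k66 kk kk k66 k66 k66 k66 k66 kk kk k66 k66 k66 k66; joining the 14 pieces gives the next term.

k66kkkkk66k66k66k66k66kkkkk66k66k66k66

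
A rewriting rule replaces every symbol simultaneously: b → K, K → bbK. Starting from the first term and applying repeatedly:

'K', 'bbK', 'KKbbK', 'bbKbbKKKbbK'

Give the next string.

Rewriting each symbol of bbKbbKKKbbK: b→K, b→K, K→bbK, b→K, b→K, K→bbK, K→bbK, K→bbK, b→K, b→K, K→bbK, which concatenates to K K bbK K K bbK bbK bbK K K bbK.

KKbbKKKbbKbbKbbKKKbbK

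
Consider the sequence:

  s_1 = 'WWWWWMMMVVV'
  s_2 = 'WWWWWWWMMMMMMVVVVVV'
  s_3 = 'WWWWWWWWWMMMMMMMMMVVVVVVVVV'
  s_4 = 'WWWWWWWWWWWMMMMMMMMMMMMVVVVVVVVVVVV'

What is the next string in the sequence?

Reading off run lengths: W runs 5, 7, 9, 11; M runs 3, 6, 9, 12; V runs 3, 6, 9, 12 — each is linear in n (n = 1, 2, …).
For the next term, n = 5, so the run lengths are 13, 15, 15.

WWWWWWWWWWWWWMMMMMMMMMMMMMMMVVVVVVVVVVVVVVV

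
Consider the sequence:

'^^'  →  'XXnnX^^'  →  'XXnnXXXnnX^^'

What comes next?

Each term is the previous one with XXnnX prepended.
Applying this once more to XXnnXXXnnX^^:

XXnnXXXnnXXXnnX^^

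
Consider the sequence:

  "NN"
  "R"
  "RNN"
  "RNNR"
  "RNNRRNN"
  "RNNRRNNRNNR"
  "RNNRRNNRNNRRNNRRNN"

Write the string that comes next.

This is a Fibonacci-style word recurrence s(k) = s(k−1)·s(k−2): e.g. R·NN = RNN.
The next term joins RNNRRNNRNNRRNNRRNN and RNNRRNNRNNR.

RNNRRNNRNNRRNNRRNNRNNRRNNRNNR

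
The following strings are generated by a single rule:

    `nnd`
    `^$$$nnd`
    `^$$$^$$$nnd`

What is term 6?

Every step adds ^$$$ at the front: s(k+1) = ^$$$·s(k).
From ^$$$^$$$nnd, 3 further steps: ^$$$^$$$nnd → ^$$$^$$$^$$$nnd → ^$$$^$$$^$$$^$$$nnd → (answer).

^$$$^$$$^$$$^$$$^$$$nnd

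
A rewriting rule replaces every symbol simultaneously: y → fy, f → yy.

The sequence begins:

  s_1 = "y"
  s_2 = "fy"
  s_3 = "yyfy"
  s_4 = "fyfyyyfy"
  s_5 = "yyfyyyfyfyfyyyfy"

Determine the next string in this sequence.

Rewriting the 16 symbols of yyfyyyfyfyfyyyfy one by one yields fy fy yy fy fy fy yy fy yy fy yy fy fy fy yy fy; concatenated:

fyfyyyfyfyfyyyfyyyfyyyfyfyfyyyfy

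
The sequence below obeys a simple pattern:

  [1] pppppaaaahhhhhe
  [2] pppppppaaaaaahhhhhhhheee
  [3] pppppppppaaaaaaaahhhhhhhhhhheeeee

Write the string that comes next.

pppppppppppaaaaaaaaaahhhhhhhhhhhhhheeeeeee

Each string has the form p^{2n+3} a^{2n+2} h^{3n+2} e^{2n-1} (n = 1, 2, …).
For the next term, n = 4, so the run lengths are 11, 10, 14, 7.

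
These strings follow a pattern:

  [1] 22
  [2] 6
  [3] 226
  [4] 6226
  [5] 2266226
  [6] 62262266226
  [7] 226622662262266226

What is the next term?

This is a Fibonacci-style word recurrence s(k) = s(k−2)·s(k−1): e.g. 22·6 = 226.
The next term joins 62262266226 and 226622662262266226.

62262266226226622662262266226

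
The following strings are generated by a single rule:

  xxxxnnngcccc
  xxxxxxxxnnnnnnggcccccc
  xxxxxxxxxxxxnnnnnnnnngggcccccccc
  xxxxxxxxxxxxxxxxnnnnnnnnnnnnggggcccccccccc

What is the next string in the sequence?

xxxxxxxxxxxxxxxxxxxxnnnnnnnnnnnnnnngggggcccccccccccc

Each string has the form x^{4n} n^{3n} g^{n} c^{2n+2} (n = 1, 2, …).
For the next term, n = 5, so the run lengths are 20, 15, 5, 12.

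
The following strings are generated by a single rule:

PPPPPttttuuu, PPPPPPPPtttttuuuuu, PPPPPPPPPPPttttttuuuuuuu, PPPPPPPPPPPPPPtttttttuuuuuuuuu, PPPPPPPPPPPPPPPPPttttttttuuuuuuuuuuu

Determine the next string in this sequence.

PPPPPPPPPPPPPPPPPPPPtttttttttuuuuuuuuuuuuu

Each string has the form P^{3n-1} t^{n+2} u^{2n-1}, where the shown terms are n = 2, 3, 4, 5, 6.
Setting n = 7 gives 20, 9, 13 characters in each block.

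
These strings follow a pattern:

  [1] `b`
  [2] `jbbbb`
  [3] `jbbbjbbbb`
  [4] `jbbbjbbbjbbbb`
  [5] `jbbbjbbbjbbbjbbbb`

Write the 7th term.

Every step adds jbbb at the front: s(k+1) = jbbb·s(k).
From jbbbjbbbjbbbjbbbb, 2 further steps: jbbbjbbbjbbbjbbbb → jbbbjbbbjbbbjbbbjbbbb → (answer).

jbbbjbbbjbbbjbbbjbbbjbbbb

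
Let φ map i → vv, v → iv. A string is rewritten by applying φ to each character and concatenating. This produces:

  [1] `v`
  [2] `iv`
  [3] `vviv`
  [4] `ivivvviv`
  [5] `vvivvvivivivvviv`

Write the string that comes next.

Replace each of the 16 characters of vvivvvivivivvviv in place — iv iv vv iv iv iv vv iv vv iv vv iv iv iv vv iv — and concatenate.

ivivvvivivivvvivvvivvvivivivvviv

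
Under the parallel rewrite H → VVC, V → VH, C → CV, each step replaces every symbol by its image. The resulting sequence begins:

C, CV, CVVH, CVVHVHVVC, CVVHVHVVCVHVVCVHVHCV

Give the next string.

Replace each of the 20 characters of CVVHVHVVCVHVVCVHVHCV in place — CV VH VH VVC VH VVC VH VH CV VH VVC VH VH CV VH VVC VH VVC CV VH — and concatenate.

CVVHVHVVCVHVVCVHVHCVVHVVCVHVHCVVHVVCVHVVCCVVH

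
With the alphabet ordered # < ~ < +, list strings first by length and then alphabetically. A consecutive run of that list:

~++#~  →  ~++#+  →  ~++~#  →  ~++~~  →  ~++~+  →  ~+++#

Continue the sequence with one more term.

~+++~

The successor of ~+++# increments the rightmost position that isn't already + and resets every position after it to #.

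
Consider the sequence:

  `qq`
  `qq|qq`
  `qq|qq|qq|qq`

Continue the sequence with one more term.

s(k+1) = s(k)·|·s(k) — each term doubles the last with '|' between the halves.
One more doubling of qq|qq|qq|qq gives the answer.

qq|qq|qq|qq|qq|qq|qq|qq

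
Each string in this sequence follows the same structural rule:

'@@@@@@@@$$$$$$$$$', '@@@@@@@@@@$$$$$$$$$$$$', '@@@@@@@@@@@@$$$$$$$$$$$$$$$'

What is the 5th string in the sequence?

The n-th term is 2n+2 @'s then 3n $'s, where the shown terms are n = 3, 4, 5.
Setting n = 7 gives 16, 21 characters in each block.

@@@@@@@@@@@@@@@@$$$$$$$$$$$$$$$$$$$$$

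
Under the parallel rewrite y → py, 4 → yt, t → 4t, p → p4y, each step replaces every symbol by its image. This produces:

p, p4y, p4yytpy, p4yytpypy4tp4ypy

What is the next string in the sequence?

Rewriting the 16 symbols of p4yytpypy4tp4ypy one by one yields p4y yt py py 4t p4y py p4y py yt 4t p4y yt py p4y py; concatenated:

p4yytpypy4tp4ypyp4ypyyt4tp4yytpyp4ypy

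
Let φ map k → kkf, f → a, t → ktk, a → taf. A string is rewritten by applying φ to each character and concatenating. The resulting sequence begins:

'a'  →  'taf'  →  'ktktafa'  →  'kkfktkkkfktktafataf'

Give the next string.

kkfkkfakkfktkkkfkkfkkfakkfktkkkfktktafatafktktafa

Replace each of the 19 characters of kkfktkkkfktktafataf in place — kkf kkf a kkf ktk kkf kkf kkf a kkf ktk kkf ktk taf a taf ktk taf a — and concatenate.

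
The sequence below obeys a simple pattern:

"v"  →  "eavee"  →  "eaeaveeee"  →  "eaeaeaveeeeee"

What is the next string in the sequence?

eaeaeaeaveeeeeeee

Every step adds ea to the front and ee to the end of the previous string.
One more step from eaeaeaveeeeee gives the answer.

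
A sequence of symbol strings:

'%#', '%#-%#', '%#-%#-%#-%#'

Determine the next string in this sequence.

%#-%#-%#-%#-%#-%#-%#-%#

Each string is two copies of the previous one joined by '-'.
So the next term is two copies of %#-%#-%#-%# with '-' between the halves.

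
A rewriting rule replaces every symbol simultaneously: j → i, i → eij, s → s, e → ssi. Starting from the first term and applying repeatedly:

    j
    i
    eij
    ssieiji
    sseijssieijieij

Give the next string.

φ(sseijssieijieij) expands symbol-by-symbol to s s ssi eij i s s eij ssi eij i eij ssi eij i; joining the 15 pieces gives the next term.

ssssieijisseijssieijieijssieiji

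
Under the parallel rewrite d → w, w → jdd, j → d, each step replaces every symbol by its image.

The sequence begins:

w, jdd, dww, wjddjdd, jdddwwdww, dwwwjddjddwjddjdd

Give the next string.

wjddjddjdddwwdwwjdddwwdww

Replace each of the 17 characters of dwwwjddjddwjddjdd in place — w jdd jdd jdd d w w d w w jdd d w w d w w — and concatenate.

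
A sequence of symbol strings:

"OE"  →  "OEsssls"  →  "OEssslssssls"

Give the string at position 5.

Each term is the previous one with sssls appended.
From OEssslssssls, 2 further steps: OEssslssssls → OEssslsssslssssls → (answer).

OEssslsssslsssslssssls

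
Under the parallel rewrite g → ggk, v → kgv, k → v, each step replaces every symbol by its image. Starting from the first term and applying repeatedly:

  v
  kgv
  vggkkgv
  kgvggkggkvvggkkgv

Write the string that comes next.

Rewriting the 17 symbols of kgvggkggkvvggkkgv one by one yields v ggk kgv ggk ggk v ggk ggk v kgv kgv ggk ggk v v ggk kgv; concatenated:

vggkkgvggkggkvggkggkvkgvkgvggkggkvvggkkgv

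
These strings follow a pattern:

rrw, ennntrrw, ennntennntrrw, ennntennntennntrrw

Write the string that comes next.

ennntennntennntennntrrw

The strings grow by a fixed prefix ennnt each time.
One more step from ennntennntennntrrw gives the answer.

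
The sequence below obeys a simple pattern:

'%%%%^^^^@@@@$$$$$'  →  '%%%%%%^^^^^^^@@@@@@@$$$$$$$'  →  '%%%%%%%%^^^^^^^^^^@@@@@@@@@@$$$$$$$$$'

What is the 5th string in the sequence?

%%%%%%%%%%%%^^^^^^^^^^^^^^^^@@@@@@@@@@@@@@@@$$$$$$$$$$$$$

The n-th term is 2n %'s then 3n-2 ^'s then 3n-2 @'s then 2n+1 $'s, where the shown terms are n = 2, 3, 4.
For term 5, n = 6, so the run lengths are 12, 16, 16, 13.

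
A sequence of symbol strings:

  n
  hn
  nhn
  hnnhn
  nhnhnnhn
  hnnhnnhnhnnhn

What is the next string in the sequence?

From term 3 onward, concatenate the second-to-last term with the last: n·hn = nhn, hn·nhn = hnnhn, …
So term 7 is nhnhnnhn·hnnhnnhnhnnhn.

nhnhnnhnhnnhnnhnhnnhn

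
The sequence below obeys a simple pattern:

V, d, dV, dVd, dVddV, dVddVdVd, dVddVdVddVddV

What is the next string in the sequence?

From term 3 onward, concatenate the last term with the second-to-last: d·V = dV, dV·d = dVd, …
Continuing: dVddVdVddVddV · dVddVdVd gives term 8.

dVddVdVddVddVdVddVdVd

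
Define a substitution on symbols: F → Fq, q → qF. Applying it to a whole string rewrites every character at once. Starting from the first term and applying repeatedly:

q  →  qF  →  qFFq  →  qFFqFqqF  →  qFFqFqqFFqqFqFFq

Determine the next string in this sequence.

qFFqFqqFFqqFqFFqFqqFqFFqqFFqFqqF

φ(qFFqFqqFFqqFqFFq) expands symbol-by-symbol to qF Fq Fq qF Fq qF qF Fq Fq qF qF Fq qF Fq Fq qF; joining the 16 pieces gives the next term.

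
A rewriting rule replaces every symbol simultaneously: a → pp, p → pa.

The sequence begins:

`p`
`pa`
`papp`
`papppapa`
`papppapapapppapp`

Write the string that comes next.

Rewriting the 16 symbols of papppapapapppapp one by one yields pa pp pa pa pa pp pa pp pa pp pa pa pa pp pa pa; concatenated:

papppapapapppapppapppapapapppapa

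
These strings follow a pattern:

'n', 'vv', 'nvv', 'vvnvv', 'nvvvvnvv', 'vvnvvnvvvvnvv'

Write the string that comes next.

nvvvvnvvvvnvvnvvvvnvv

Each term (from the third on) is the two preceding terms concatenated in order: term 3 = n·vv = nvv.
Continuing: nvvvvnvv · vvnvvnvvvvnvv gives term 7.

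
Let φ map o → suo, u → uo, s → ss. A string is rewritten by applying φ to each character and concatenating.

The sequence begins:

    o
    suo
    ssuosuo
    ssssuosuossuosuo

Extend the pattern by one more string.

ssssssssuosuossuosuossssuosuossuosuo

φ(ssssuosuossuosuo) expands symbol-by-symbol to ss ss ss ss uo suo ss uo suo ss ss uo suo ss uo suo; joining the 16 pieces gives the next term.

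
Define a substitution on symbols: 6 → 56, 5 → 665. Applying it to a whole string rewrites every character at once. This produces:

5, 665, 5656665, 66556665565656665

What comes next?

Applying the rule to each of the 17 symbols of 66556665565656665 gives the pieces 56 56 665 665 56 56 56 665 665 56 665 56 665 56 56 56 665, which concatenate to the answer.

56566656655656566656655666556665565656665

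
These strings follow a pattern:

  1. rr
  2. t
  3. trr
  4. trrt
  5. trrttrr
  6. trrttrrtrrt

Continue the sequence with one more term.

trrttrrtrrttrrttrr

From term 3 onward, concatenate the last term with the second-to-last: t·rr = trr, trr·t = trrt, …
So term 7 is trrttrrtrrt·trrttrr.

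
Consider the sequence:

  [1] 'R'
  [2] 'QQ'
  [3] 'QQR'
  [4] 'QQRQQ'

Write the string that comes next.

From term 3 onward, concatenate the last term with the second-to-last: QQ·R = QQR, QQR·QQ = QQRQQ, …
Continuing: QQRQQ · QQR gives term 5.

QQRQQQQR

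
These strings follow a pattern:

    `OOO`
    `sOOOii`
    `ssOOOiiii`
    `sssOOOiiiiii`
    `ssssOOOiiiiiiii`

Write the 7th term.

ssssssOOOiiiiiiiiiiii

s(k+1) = s·s(k)·ii, so each term gains s as a prefix and ii as a suffix.
From ssssOOOiiiiiiii, 2 further steps: ssssOOOiiiiiiii → sssssOOOiiiiiiiiii → (answer).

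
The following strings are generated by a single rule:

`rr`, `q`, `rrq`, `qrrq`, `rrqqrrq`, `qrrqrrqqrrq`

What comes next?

This is a Fibonacci-style word recurrence s(k) = s(k−2)·s(k−1): e.g. rr·q = rrq.
So term 7 is rrqqrrq·qrrqrrqqrrq.

rrqqrrqqrrqrrqqrrq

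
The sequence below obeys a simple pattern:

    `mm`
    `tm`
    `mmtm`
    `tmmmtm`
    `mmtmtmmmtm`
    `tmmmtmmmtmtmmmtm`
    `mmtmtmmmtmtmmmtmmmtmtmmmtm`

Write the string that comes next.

Each term (from the third on) is the two preceding terms concatenated in order: term 3 = mm·tm = mmtm.
Continuing: tmmmtmmmtmtmmmtm · mmtmtmmmtmtmmmtmmmtmtmmmtm gives term 8.

tmmmtmmmtmtmmmtmmmtmtmmmtmtmmmtmmmtmtmmmtm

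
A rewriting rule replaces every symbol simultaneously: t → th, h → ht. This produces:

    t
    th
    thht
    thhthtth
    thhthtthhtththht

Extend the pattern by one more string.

thhthtthhtththhthtththhtthhthtth

Applying the rule to each of the 16 symbols of thhthtthhtththht gives the pieces th ht ht th ht th th ht ht th th ht th ht ht th, which concatenate to the answer.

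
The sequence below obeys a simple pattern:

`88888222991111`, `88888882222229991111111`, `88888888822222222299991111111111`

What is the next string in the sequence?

Reading off run lengths: 8 runs 5, 7, 9; 2 runs 3, 6, 9; 9 runs 2, 3, 4; 1 runs 4, 7, 10 — each is linear in n (n = 1, 2, …).
Setting n = 4 gives 11, 12, 5, 13 characters in each block.

88888888888222222222222999991111111111111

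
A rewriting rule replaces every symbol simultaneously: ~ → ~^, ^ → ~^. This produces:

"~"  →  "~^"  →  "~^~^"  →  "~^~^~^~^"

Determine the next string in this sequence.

~^~^~^~^~^~^~^~^

Rewriting each symbol of ~^~^~^~^: ~→~^, ^→~^, ~→~^, ^→~^, ~→~^, ^→~^, ~→~^, ^→~^, which concatenates to ~^ ~^ ~^ ~^ ~^ ~^ ~^ ~^.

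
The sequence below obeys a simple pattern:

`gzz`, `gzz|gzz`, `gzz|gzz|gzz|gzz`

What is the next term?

Every step duplicates the string with '|' between the halves.
Doubling gzz|gzz|gzz|gzz with '|' between the halves:

gzz|gzz|gzz|gzz|gzz|gzz|gzz|gzz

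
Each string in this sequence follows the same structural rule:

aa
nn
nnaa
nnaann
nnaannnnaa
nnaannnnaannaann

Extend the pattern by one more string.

nnaannnnaannaannnnaannnnaa

This is a Fibonacci-style word recurrence s(k) = s(k−1)·s(k−2): e.g. nn·aa = nnaa.
The next term joins nnaannnnaannaann and nnaannnnaa.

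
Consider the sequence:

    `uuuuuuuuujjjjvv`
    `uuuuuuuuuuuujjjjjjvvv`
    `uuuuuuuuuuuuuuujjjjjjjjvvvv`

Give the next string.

uuuuuuuuuuuuuuuuuujjjjjjjjjjvvvvv

Each string has the form u^{3n+3} j^{2n} v^{n}, where the shown terms are n = 2, 3, 4.
At n = 5 the blocks have lengths 18, 10, 5.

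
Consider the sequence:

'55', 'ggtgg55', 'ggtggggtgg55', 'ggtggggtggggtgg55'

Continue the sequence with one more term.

Every step adds ggtgg at the front: s(k+1) = ggtgg·s(k).
Applying this once more to ggtggggtggggtgg55:

ggtggggtggggtggggtgg55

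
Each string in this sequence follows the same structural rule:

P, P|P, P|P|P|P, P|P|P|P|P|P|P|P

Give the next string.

Every step duplicates the string with '|' between the halves.
One more doubling of P|P|P|P|P|P|P|P gives the answer.

P|P|P|P|P|P|P|P|P|P|P|P|P|P|P|P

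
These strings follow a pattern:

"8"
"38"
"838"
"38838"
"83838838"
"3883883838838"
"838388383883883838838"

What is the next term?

3883883838838838388383883883838838

This is a Fibonacci-style word recurrence s(k) = s(k−2)·s(k−1): e.g. 8·38 = 838.
So term 8 is 3883883838838·838388383883883838838.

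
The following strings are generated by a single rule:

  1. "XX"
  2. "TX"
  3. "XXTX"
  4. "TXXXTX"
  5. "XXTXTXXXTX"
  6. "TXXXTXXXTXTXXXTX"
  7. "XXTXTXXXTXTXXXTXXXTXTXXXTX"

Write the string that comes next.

From term 3 onward, concatenate the second-to-last term with the last: XX·TX = XXTX, TX·XXTX = TXXXTX, …
Continuing: TXXXTXXXTXTXXXTX · XXTXTXXXTXTXXXTXXXTXTXXXTX gives term 8.

TXXXTXXXTXTXXXTXXXTXTXXXTXTXXXTXXXTXTXXXTX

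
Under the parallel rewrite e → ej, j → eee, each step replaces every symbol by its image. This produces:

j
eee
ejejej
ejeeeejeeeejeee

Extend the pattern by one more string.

φ(ejeeeejeeeejeee) expands symbol-by-symbol to ej eee ej ej ej ej eee ej ej ej ej eee ej ej ej; joining the 15 pieces gives the next term.

ejeeeejejejejeeeejejejejeeeejejej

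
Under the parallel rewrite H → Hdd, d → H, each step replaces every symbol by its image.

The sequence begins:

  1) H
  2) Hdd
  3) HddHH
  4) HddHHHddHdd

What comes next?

HddHHHddHddHddHHHddHH

Expanding HddHHHddHdd: H→Hdd, d→H, d→H, H→Hdd, H→Hdd, H→Hdd, d→H, d→H, H→Hdd, d→H, d→H. Concatenated: Hdd H H Hdd Hdd Hdd H H Hdd H H.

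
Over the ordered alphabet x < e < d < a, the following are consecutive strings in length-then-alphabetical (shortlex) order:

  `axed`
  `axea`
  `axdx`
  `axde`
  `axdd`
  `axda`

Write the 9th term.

Continuing the enumeration 3 steps past axda: axda → axax → axae → (answer).

axad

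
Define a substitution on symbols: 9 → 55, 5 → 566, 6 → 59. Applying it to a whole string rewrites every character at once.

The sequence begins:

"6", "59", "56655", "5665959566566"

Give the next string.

5665959566555665556659595665959

Applying the rule to each of the 13 symbols of 5665959566566 gives the pieces 566 59 59 566 55 566 55 566 59 59 566 59 59, which concatenate to the answer.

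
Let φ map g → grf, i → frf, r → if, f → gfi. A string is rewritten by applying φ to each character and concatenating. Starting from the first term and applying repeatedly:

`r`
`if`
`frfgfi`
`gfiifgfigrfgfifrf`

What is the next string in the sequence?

grfgfifrffrfgfigrfgfifrfgrfifgfigrfgfifrfgfiifgfi

φ(gfiifgfigrfgfifrf) expands symbol-by-symbol to grf gfi frf frf gfi grf gfi frf grf if gfi grf gfi frf gfi if gfi; joining the 17 pieces gives the next term.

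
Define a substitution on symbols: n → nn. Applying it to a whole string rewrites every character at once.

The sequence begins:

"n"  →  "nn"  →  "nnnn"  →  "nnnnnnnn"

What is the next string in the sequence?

Apply φ to nnnnnnnn symbol by symbol: n→nn, n→nn, n→nn, n→nn, n→nn, n→nn, n→nn, n→nn; joined: nn nn nn nn nn nn nn nn.

nnnnnnnnnnnnnnnn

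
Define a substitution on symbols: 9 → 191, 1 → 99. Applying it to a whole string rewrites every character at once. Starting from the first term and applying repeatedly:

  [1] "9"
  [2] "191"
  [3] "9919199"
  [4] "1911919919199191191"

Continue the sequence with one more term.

Applying the rule to each of the 19 symbols of 1911919919199191191 gives the pieces 99 191 99 99 191 99 191 191 99 191 99 191 191 99 191 99 99 191 99, which concatenate to the answer.

99191999919199191191991919919119199191999919199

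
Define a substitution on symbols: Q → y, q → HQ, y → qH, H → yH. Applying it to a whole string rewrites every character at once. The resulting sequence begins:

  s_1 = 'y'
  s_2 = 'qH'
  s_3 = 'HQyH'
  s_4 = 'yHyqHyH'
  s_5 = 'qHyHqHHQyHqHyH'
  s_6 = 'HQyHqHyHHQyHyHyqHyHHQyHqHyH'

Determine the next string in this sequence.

yHyqHyHHQyHqHyHyHyqHyHqHyHqHHQyHqHyHyHyqHyHHQyHqHyH

Applying the rule to each of the 27 symbols of HQyHqHyHHQyHyHyqHyHHQyHqHyH gives the pieces yH y qH yH HQ yH qH yH yH y qH yH qH yH qH HQ yH qH yH yH y qH yH HQ yH qH yH, which concatenate to the answer.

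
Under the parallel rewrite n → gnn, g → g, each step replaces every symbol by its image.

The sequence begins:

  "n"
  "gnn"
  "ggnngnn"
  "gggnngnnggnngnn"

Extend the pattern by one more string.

Replace each of the 15 characters of gggnngnnggnngnn in place — g g g gnn gnn g gnn gnn g g gnn gnn g gnn gnn — and concatenate.

ggggnngnnggnngnngggnngnnggnngnn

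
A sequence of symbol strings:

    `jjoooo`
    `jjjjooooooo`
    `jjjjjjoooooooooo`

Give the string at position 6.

The n-th term is 2n j's then 3n+1 o's (n = 1, 2, …).
For term 6, n = 6, so the run lengths are 12, 19.

jjjjjjjjjjjjooooooooooooooooooo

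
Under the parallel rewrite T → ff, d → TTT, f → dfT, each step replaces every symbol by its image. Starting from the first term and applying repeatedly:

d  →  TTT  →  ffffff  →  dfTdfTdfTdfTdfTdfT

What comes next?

Replace each of the 18 characters of dfTdfTdfTdfTdfTdfT in place — TTT dfT ff TTT dfT ff TTT dfT ff TTT dfT ff TTT dfT ff TTT dfT ff — and concatenate.

TTTdfTffTTTdfTffTTTdfTffTTTdfTffTTTdfTffTTTdfTff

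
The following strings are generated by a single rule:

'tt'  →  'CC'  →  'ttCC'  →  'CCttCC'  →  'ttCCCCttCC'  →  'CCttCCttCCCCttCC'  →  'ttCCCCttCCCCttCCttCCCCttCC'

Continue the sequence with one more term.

CCttCCttCCCCttCCttCCCCttCCCCttCCttCCCCttCC

This is a Fibonacci-style word recurrence s(k) = s(k−2)·s(k−1): e.g. tt·CC = ttCC.
So term 8 is CCttCCttCCCCttCC·ttCCCCttCCCCttCCttCCCCttCC.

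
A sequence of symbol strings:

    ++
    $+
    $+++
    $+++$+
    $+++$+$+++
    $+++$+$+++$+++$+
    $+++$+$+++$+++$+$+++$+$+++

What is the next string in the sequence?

$+++$+$+++$+++$+$+++$+$+++$+++$+$+++$+++$+

From term 3 onward, concatenate the last term with the second-to-last: $+·++ = $+++, $+++·$+ = $+++$+, …
So term 8 is $+++$+$+++$+++$+$+++$+$+++·$+++$+$+++$+++$+.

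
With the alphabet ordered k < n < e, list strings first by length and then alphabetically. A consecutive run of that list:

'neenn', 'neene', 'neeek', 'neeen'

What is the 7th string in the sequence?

ekkkn

Advancing 3 positions from neeen through neeen → neeee → ekkkk reaches term 7.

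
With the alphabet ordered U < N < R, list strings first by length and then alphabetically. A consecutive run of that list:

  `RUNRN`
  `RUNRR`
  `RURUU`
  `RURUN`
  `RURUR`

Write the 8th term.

Stepping forward 3 times from RURUR: RURUR → RURNU → RURNN, then the target.

RURNR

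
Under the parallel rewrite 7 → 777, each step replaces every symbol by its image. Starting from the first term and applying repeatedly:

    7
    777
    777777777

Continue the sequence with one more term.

Expanding 777777777: 7→777, 7→777, 7→777, 7→777, 7→777, 7→777, 7→777, 7→777, 7→777. Concatenated: 777 777 777 777 777 777 777 777 777.

777777777777777777777777777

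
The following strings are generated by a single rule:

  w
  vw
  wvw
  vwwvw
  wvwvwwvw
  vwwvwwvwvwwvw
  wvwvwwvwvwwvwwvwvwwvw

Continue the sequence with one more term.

This is a Fibonacci-style word recurrence s(k) = s(k−2)·s(k−1): e.g. w·vw = wvw.
Continuing: vwwvwwvwvwwvw · wvwvwwvwvwwvwwvwvwwvw gives term 8.

vwwvwwvwvwwvwwvwvwwvwvwwvwwvwvwwvw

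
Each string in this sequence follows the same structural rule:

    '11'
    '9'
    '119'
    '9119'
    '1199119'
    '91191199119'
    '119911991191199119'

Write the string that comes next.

From term 3 onward, concatenate the second-to-last term with the last: 11·9 = 119, 9·119 = 9119, …
So term 8 is 91191199119·119911991191199119.

91191199119119911991191199119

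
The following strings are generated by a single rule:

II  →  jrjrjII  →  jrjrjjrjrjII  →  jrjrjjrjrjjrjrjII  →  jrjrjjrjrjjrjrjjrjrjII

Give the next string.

Every step adds jrjrj at the front: s(k+1) = jrjrj·s(k).
Applying this once more to jrjrjjrjrjjrjrjjrjrjII:

jrjrjjrjrjjrjrjjrjrjjrjrjII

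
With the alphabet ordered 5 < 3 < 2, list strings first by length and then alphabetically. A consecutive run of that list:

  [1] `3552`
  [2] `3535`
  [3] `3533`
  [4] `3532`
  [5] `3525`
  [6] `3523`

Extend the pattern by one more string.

The successor of 3523 increments the rightmost position that isn't already 2 and resets every position after it to 5.

3522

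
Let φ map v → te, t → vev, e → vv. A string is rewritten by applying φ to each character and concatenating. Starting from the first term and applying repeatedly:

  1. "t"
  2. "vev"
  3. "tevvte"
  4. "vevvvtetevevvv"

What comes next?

tevvtetetevevvvvevvvtevvtetete

Replace each of the 14 characters of vevvvtetevevvv in place — te vv te te te vev vv vev vv te vv te te te — and concatenate.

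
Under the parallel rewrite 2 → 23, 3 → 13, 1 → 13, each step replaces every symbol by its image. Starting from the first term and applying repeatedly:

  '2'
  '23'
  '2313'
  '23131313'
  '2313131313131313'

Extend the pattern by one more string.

Rewriting the 16 symbols of 2313131313131313 one by one yields 23 13 13 13 13 13 13 13 13 13 13 13 13 13 13 13; concatenated:

23131313131313131313131313131313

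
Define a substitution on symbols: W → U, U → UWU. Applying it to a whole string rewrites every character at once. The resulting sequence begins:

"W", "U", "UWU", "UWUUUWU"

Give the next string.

UWUUUWUUWUUWUUUWU

Expanding UWUUUWU: U→UWU, W→U, U→UWU, U→UWU, U→UWU, W→U, U→UWU. Concatenated: UWU U UWU UWU UWU U UWU.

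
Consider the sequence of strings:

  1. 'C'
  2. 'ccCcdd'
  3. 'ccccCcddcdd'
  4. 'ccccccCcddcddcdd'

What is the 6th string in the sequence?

ccccccccccCcddcddcddcddcdd

Every step adds cc to the front and cdd to the end of the previous string.
From ccccccCcddcddcdd, 2 further steps: ccccccCcddcddcdd → ccccccccCcddcddcddcdd → (answer).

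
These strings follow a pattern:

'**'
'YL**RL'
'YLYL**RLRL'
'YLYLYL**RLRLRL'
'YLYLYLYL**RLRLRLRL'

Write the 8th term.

YLYLYLYLYLYLYL**RLRLRLRLRLRLRL

s(k+1) = YL·s(k)·RL, so each term gains YL as a prefix and RL as a suffix.
From YLYLYLYL**RLRLRLRL, 3 further steps: YLYLYLYL**RLRLRLRL → YLYLYLYLYL**RLRLRLRLRL → YLYLYLYLYLYL**RLRLRLRLRLRL → (answer).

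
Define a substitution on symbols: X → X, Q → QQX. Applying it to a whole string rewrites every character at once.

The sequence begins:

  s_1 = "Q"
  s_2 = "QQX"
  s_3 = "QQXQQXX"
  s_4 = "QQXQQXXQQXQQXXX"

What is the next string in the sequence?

Rewriting the 15 symbols of QQXQQXXQQXQQXXX one by one yields QQX QQX X QQX QQX X X QQX QQX X QQX QQX X X X; concatenated:

QQXQQXXQQXQQXXXQQXQQXXQQXQQXXXX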